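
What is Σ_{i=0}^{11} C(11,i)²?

705432

By Vandermonde's identity, Σ C(11,i)² = C(22,11) = 705432.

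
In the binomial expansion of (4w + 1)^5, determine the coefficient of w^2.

160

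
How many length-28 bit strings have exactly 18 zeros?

Choose the 18 positions: C(28,18) = 13123110.

13123110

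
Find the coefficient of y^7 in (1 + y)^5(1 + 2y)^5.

Coefficient of y^7 = Σ_{j} C(5,j)·1^j·C(5,7-j)·2^(7-j) for j from 2 to 5.
= 320 + 800 + 400 + 40 = 1560.

1560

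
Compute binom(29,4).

23751

C(29,4) = (29·28·27·26) / 4! = 570024 / 24 = 23751.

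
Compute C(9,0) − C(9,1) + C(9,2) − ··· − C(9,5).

The partial alternating sum Σ_{k=0}^{5} (−1)^k C(9,k) = (−1)^5 C(8,5) = -56.

-56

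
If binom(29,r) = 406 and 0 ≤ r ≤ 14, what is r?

C(29,r) increases on 0 ≤ r ≤ 14. C(29,1) = 29 and C(29,2) = 406, so r = 2.

2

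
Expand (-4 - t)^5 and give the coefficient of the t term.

-1280

The general term is C(5,j)·(-4)^j·(-t)^(5-j); the t^1 term has j = 4.
C(5,4) = 5.
Coefficient = C(5,4) · (-4)^4 · (-1)^1 = 5 · 256 · (-1) = -1280.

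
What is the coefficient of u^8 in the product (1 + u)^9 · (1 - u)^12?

-126

Coefficient of u^8 = Σ_{j} C(9,j)·1^j·C(12,8-j)·(-1)^(8-j) for j from 0 to 8.
= 495 + (-7128) + 33264 + (-66528) + 62370 + (-27720) + 5544 + (-432) + 9 = -126.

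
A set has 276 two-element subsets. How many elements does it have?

24

n(n−1)/2 = 276 ⇒ n(n−1) = 552. Since 24·23 = 552, n = 24.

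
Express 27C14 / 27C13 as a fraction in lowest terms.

1

C(n,k+1)/C(n,k) = (n−k)/(k+1) = (27−13)/(13+1) = 14/14 = 1.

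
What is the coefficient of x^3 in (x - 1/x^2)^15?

1365

General term: C(15,j)·(x)^j·(-1/x^2)^(15-j), with x-exponent 1j − 2(15−j) = 3j − 30.
Set 3j − 30 = 3: j = 11.
C(15,11) = 1365; 1^11 = 1; (-1)^4 = 1.
Coefficient = 1365 · 1 · 1 = 1365.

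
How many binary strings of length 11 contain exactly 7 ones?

330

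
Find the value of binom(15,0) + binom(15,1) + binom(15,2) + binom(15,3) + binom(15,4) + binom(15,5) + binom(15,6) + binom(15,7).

16384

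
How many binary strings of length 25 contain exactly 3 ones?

Choose the 3 positions: C(25,3) = 2300.

2300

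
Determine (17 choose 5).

6188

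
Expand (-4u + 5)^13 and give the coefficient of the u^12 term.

1090519040

The general term is C(13,j)·(-4u)^j·(5)^(13-j); the u^12 term has j = 12.
C(13,12) = 13.
Coefficient = C(13,12) · (-4)^12 · 5^1 = 13 · 16777216 · 5 = 1090519040.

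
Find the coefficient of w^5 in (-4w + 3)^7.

-193536

The general term is C(7,j)·(-4w)^j·(3)^(7-j); the w^5 term has j = 5.
C(7,5) = 21.
Coefficient = C(7,5) · (-4)^5 · 3^2 = 21 · (-1024) · 9 = -193536.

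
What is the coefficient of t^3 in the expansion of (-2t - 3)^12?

34642080

The general term is C(12,j)·(-2t)^j·(-3)^(12-j); the t^3 term has j = 3.
C(12,3) = 220.
Coefficient = C(12,3) · (-2)^3 · (-3)^9 = 220 · (-8) · (-19683) = 34642080.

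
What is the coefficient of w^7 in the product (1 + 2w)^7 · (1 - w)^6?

30

Coefficient of w^7 = Σ_{j} C(7,j)·2^j·C(6,7-j)·(-1)^(7-j) for j from 1 to 7.
= 14 + (-504) + 4200 + (-11200) + 10080 + (-2688) + 128 = 30.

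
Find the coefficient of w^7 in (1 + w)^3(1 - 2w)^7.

Coefficient of w^7 = Σ_{j} C(3,j)·1^j·C(7,7-j)·(-2)^(7-j) for j from 0 to 3.
= (-128) + 1344 + (-2016) + 560 = -240.

-240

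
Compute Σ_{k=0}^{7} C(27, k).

1 + 27 + 351 + 2925 + 17550 + 80730 + 296010 + 888030 = 1285624.

1285624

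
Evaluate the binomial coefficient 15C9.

C(15,9) = C(15,6) by symmetry.
C(15,6) = (15·14·13·12·11·10) / 6! = 3603600 / 720 = 5005.

5005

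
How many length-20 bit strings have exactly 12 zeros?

Choose the 12 positions: C(20,12) = 125970.

125970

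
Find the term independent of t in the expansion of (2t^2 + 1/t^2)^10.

General term: C(10,j)·(2t^2)^j·(1/t^2)^(10-j), with t-exponent 2j − 2(10−j) = 4j − 20.
Set 4j − 20 = 0: j = 5.
C(10,5) = 252; 2^5 = 32; 1^5 = 1.
Coefficient = 252 · 32 · 1 = 8064.

8064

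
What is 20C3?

1140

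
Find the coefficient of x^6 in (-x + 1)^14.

3003

The general term is C(14,j)·(-x)^j·(1)^(14-j); the x^6 term has j = 6.
C(14,6) = 3003.
Coefficient = C(14,6) = 3003.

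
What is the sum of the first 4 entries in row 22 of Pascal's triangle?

1 + 22 + 231 + 1540 = 1794.

1794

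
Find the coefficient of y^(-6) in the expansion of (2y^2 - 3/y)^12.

General term: C(12,j)·(2y^2)^j·(-3/y)^(12-j), with y-exponent 2j − 1(12−j) = 3j − 12.
Set 3j − 12 = -6: j = 2.
C(12,2) = 66; 2^2 = 4; (-3)^10 = 59049.
Coefficient = 66 · 4 · 59049 = 15588936.

15588936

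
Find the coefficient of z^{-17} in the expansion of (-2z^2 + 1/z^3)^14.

General term: C(14,j)·(-2z^2)^j·(1/z^3)^(14-j), with z-exponent 2j − 3(14−j) = 5j − 42.
Set 5j − 42 = -17: j = 5.
C(14,5) = 2002; (-2)^5 = -32; 1^9 = 1.
Coefficient = 2002 · (-32) · 1 = -64064.

-64064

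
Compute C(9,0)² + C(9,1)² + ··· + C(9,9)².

48620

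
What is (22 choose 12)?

C(22,12) = C(22,10) by symmetry.
C(22,10) = (22·21·20·19·18·17·16·15·14·13) / 10! = 2346549004800 / 3628800 = 646646.

646646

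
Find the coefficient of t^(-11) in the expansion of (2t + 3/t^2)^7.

General term: C(7,j)·(2t)^j·(3/t^2)^(7-j), with t-exponent 1j − 2(7−j) = 3j − 14.
Set 3j − 14 = -11: j = 1.
C(7,1) = 7; 2^1 = 2; 3^6 = 729.
Coefficient = 7 · 2 · 729 = 10206.

10206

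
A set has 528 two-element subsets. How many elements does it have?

33

n(n−1)/2 = 528 ⇒ n(n−1) = 1056. Since 33·32 = 1056, n = 33.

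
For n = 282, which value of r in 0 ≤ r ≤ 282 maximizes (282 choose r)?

C(282,r) is maximized at r = 282/2 = 141.

141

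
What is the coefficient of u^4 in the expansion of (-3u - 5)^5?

-2025

The general term is C(5,j)·(-3u)^j·(-5)^(5-j); the u^4 term has j = 4.
C(5,4) = 5.
Coefficient = C(5,4) · (-3)^4 · (-5)^1 = 5 · 81 · (-5) = -2025.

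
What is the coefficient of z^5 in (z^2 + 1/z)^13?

1716

General term: C(13,j)·(z^2)^j·(1/z)^(13-j), with z-exponent 2j − 1(13−j) = 3j − 13.
Set 3j − 13 = 5: j = 6.
C(13,6) = 1716; 1^6 = 1; 1^7 = 1.
Coefficient = 1716 · 1 · 1 = 1716.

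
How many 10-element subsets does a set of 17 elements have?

19448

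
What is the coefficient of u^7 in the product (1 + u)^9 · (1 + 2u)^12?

2468340

Coefficient of u^7 = Σ_{j} C(9,j)·1^j·C(12,7-j)·2^(7-j) for j from 0 to 7.
= 101376 + 532224 + 912384 + 665280 + 221760 + 33264 + 2016 + 36 = 2468340.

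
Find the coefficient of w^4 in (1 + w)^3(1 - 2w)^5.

-50

Coefficient of w^4 = Σ_{j} C(3,j)·1^j·C(5,4-j)·(-2)^(4-j) for j from 0 to 3.
= 80 + (-240) + 120 + (-10) = -50.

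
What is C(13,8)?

C(13,8) = C(13,5) by symmetry.
C(13,5) = (13·12·11·10·9) / 5! = 154440 / 120 = 1287.

1287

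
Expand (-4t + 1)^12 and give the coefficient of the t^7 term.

The general term is C(12,j)·(-4t)^j·(1)^(12-j); the t^7 term has j = 7.
C(12,7) = 792.
Coefficient = C(12,7) · (-4)^7 = 792 · (-16384) = -12976128.

-12976128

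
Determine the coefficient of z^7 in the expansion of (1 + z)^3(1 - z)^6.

Coefficient of z^7 = Σ_{j} C(3,j)·1^j·C(6,7-j)·(-1)^(7-j) for j from 1 to 3.
= 3 + (-18) + 15 = 0.

0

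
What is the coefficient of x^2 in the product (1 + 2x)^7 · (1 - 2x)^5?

-16

Coefficient of x^2 = Σ_{j} C(7,j)·2^j·C(5,2-j)·(-2)^(2-j) for j from 0 to 2.
= 40 + (-140) + 84 = -16.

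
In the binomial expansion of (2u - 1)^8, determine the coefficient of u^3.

The general term is C(8,j)·(2u)^j·(-1)^(8-j); the u^3 term has j = 3.
C(8,3) = 56.
Coefficient = C(8,3) · 2^3 · (-1)^5 = 56 · 8 · (-1) = -448.

-448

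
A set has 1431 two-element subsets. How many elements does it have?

n(n−1)/2 = 1431 ⇒ n(n−1) = 2862. Since 54·53 = 2862, n = 54.

54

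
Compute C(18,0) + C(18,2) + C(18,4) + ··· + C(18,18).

131072

Half of (1+1)^18 + (1−1)^18 gives the even-index sum: 2^17 = 131072.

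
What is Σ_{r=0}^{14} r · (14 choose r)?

114688

Since r·C(14,r) = 14·C(13,r−1), the sum is 14·2^13 = 14·8192 = 114688.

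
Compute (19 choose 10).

92378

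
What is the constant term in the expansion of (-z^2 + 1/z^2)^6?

-20

General term: C(6,j)·(-z^2)^j·(1/z^2)^(6-j), with z-exponent 2j − 2(6−j) = 4j − 12.
Set 4j − 12 = 0: j = 3.
C(6,3) = 20; (-1)^3 = -1; 1^3 = 1.
Coefficient = 20 · (-1) · 1 = -20.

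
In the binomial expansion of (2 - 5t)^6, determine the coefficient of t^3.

The general term is C(6,j)·(2)^j·(-5t)^(6-j); the t^3 term has j = 3.
C(6,3) = 20.
Coefficient = C(6,3) · 2^3 · (-5)^3 = 20 · 8 · (-125) = -20000.

-20000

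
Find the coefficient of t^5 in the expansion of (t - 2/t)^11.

General term: C(11,j)·(t)^j·(-2/t)^(11-j), with t-exponent 1j − 1(11−j) = 2j − 11.
Set 2j − 11 = 5: j = 8.
C(11,8) = 165; 1^8 = 1; (-2)^3 = -8.
Coefficient = 165 · 1 · (-8) = -1320.

-1320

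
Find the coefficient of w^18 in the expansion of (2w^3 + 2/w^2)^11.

General term: C(11,j)·(2w^3)^j·(2/w^2)^(11-j), with w-exponent 3j − 2(11−j) = 5j − 22.
Set 5j − 22 = 18: j = 8.
C(11,8) = 165; 2^8 = 256; 2^3 = 8.
Coefficient = 165 · 256 · 8 = 337920.

337920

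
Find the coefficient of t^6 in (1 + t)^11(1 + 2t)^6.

67582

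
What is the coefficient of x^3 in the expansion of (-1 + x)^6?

The general term is C(6,j)·(-1)^j·(x)^(6-j); the x^3 term has j = 3.
C(6,3) = 20.
Coefficient = C(6,3) · (-1)^3 = 20 · (-1) = -20.

-20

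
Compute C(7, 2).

21

C(7,2) = (7·6) / 2! = 42 / 2 = 21.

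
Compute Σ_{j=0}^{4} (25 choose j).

15276

1 + 25 + 300 + 2300 + 12650 = 15276.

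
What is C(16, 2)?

C(16,2) = (16·15) / 2! = 240 / 2 = 120.

120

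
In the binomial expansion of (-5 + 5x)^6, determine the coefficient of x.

The general term is C(6,j)·(-5)^j·(5x)^(6-j); the x^1 term has j = 5.
C(6,5) = 6.
Coefficient = C(6,5) · (-5)^5 · 5^1 = 6 · (-3125) · 5 = -93750.

-93750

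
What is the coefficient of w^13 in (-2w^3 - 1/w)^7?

-672

General term: C(7,j)·(-2w^3)^j·(-1/w)^(7-j), with w-exponent 3j − 1(7−j) = 4j − 7.
Set 4j − 7 = 13: j = 5.
C(7,5) = 21; (-2)^5 = -32; (-1)^2 = 1.
Coefficient = 21 · (-32) · 1 = -672.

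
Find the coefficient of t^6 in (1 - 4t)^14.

The general term is C(14,j)·(1)^j·(-4t)^(14-j); the t^6 term has j = 8.
C(14,8) = 3003.
Coefficient = C(14,8) · (-4)^6 = 3003 · 4096 = 12300288.

12300288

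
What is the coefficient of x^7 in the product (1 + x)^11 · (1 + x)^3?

3432

Coefficient of x^7 = Σ_{j} C(11,j)·C(3,7-j) for j from 4 to 7.
= 330 + 1386 + 1386 + 330 = 3432.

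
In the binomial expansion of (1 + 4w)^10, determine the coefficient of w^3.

The general term is C(10,j)·(1)^j·(4w)^(10-j); the w^3 term has j = 7.
C(10,7) = 120.
Coefficient = C(10,7) · 4^3 = 120 · 64 = 7680.

7680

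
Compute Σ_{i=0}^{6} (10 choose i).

1 + 10 + 45 + 120 + 210 + 252 + 210 = 848.

848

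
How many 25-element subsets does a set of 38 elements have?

5414950296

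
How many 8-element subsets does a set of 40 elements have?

76904685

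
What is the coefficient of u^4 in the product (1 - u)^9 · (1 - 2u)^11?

27054

Coefficient of u^4 = Σ_{j} C(9,j)·(-1)^j·C(11,4-j)·(-2)^(4-j) for j from 0 to 4.
= 5280 + 11880 + 7920 + 1848 + 126 = 27054.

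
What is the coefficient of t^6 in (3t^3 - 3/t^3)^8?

General term: C(8,j)·(3t^3)^j·(-3/t^3)^(8-j), with t-exponent 3j − 3(8−j) = 6j − 24.
Set 6j − 24 = 6: j = 5.
C(8,5) = 56; 3^5 = 243; (-3)^3 = -27.
Coefficient = 56 · 243 · (-27) = -367416.

-367416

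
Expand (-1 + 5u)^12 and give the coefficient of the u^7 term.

-61875000

The general term is C(12,j)·(-1)^j·(5u)^(12-j); the u^7 term has j = 5.
C(12,5) = 792.
Coefficient = C(12,5) · (-1)^5 · 5^7 = 792 · (-1) · 78125 = -61875000.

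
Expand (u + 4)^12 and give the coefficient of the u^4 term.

32440320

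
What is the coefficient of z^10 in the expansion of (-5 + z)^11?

-55

The general term is C(11,j)·(-5)^j·(z)^(11-j); the z^10 term has j = 1.
C(11,1) = 11.
Coefficient = C(11,1) · (-5)^1 = 11 · (-5) = -55.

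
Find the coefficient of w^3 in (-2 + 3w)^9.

145152

The general term is C(9,j)·(-2)^j·(3w)^(9-j); the w^3 term has j = 6.
C(9,6) = 84.
Coefficient = C(9,6) · (-2)^6 · 3^3 = 84 · 64 · 27 = 145152.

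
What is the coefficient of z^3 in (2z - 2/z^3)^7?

-896

General term: C(7,j)·(2z)^j·(-2/z^3)^(7-j), with z-exponent 1j − 3(7−j) = 4j − 21.
Set 4j − 21 = 3: j = 6.
C(7,6) = 7; 2^6 = 64; (-2)^1 = -2.
Coefficient = 7 · 64 · (-2) = -896.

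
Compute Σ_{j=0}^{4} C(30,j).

31931

1 + 30 + 435 + 4060 + 27405 = 31931.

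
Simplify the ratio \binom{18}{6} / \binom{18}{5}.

C(n,k+1)/C(n,k) = (n−k)/(k+1) = (18−5)/(5+1) = 13/6.

13/6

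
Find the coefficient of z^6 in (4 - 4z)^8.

1835008

The general term is C(8,j)·(4)^j·(-4z)^(8-j); the z^6 term has j = 2.
C(8,2) = 28.
Coefficient = C(8,2) · 4^2 · (-4)^6 = 28 · 16 · 4096 = 1835008.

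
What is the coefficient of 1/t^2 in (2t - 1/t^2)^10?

General term: C(10,j)·(2t)^j·(-1/t^2)^(10-j), with t-exponent 1j − 2(10−j) = 3j − 20.
Set 3j − 20 = -2: j = 6.
C(10,6) = 210; 2^6 = 64; (-1)^4 = 1.
Coefficient = 210 · 64 · 1 = 13440.

13440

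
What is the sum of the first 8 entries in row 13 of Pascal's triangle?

5812

1 + 13 + 78 + 286 + 715 + 1287 + 1716 + 1716 = 5812.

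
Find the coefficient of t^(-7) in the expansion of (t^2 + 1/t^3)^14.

General term: C(14,j)·(t^2)^j·(1/t^3)^(14-j), with t-exponent 2j − 3(14−j) = 5j − 42.
Set 5j − 42 = -7: j = 7.
C(14,7) = 3432; 1^7 = 1; 1^7 = 1.
Coefficient = 3432 · 1 · 1 = 3432.

3432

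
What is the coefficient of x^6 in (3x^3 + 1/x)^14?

486486

General term: C(14,j)·(3x^3)^j·(1/x)^(14-j), with x-exponent 3j − 1(14−j) = 4j − 14.
Set 4j − 14 = 6: j = 5.
C(14,5) = 2002; 3^5 = 243; 1^9 = 1.
Coefficient = 2002 · 243 · 1 = 486486.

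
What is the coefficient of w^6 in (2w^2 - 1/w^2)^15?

General term: C(15,j)·(2w^2)^j·(-1/w^2)^(15-j), with w-exponent 2j − 2(15−j) = 4j − 30.
Set 4j − 30 = 6: j = 9.
C(15,9) = 5005; 2^9 = 512; (-1)^6 = 1.
Coefficient = 5005 · 512 · 1 = 2562560.

2562560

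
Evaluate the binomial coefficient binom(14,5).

C(14,5) = (14·13·12·11·10) / 5! = 240240 / 120 = 2002.

2002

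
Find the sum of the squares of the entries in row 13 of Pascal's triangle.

10400600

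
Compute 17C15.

136

C(17,15) = C(17,2) by symmetry.
C(17,2) = (17·16) / 2! = 272 / 2 = 136.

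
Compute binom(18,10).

43758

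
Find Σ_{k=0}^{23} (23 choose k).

The entries of row 23 sum to 2^23 = 8388608.

8388608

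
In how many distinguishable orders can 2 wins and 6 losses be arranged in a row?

Choose positions for the wins: C(8,2) = 28.

28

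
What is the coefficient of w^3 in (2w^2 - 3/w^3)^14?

-249080832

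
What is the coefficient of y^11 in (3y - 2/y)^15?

669615660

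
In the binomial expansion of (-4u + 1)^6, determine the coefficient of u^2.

The general term is C(6,j)·(-4u)^j·(1)^(6-j); the u^2 term has j = 2.
C(6,2) = 15.
Coefficient = C(6,2) · (-4)^2 = 15 · 16 = 240.

240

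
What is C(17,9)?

C(17,9) = C(17,8) by symmetry.
C(17,8) = (17·16·15·14·13·12·11·10) / 8! = 980179200 / 40320 = 24310.

24310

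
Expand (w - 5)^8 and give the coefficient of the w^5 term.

The general term is C(8,j)·(w)^j·(-5)^(8-j); the w^5 term has j = 5.
C(8,5) = 56.
Coefficient = C(8,5) · (-5)^3 = 56 · (-125) = -7000.

-7000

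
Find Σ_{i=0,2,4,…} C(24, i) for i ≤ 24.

8388608

Even-i terms of row 24 sum to 2^23 = 8388608.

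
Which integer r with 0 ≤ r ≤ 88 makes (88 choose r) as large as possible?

C(88,r) is maximized at r = 88/2 = 44.

44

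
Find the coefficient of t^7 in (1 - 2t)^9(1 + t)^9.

-36

Coefficient of t^7 = Σ_{j} C(9,j)·(-2)^j·C(9,7-j)·1^(7-j) for j from 0 to 7.
= 36 + (-1512) + 18144 + (-84672) + 169344 + (-145152) + 48384 + (-4608) = -36.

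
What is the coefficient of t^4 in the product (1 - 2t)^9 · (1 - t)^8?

12502

Coefficient of t^4 = Σ_{j} C(9,j)·(-2)^j·C(8,4-j)·(-1)^(4-j) for j from 0 to 4.
= 70 + 1008 + 4032 + 5376 + 2016 = 12502.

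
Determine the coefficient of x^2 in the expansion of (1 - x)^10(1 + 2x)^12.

69

Coefficient of x^2 = Σ_{j} C(10,j)·(-1)^j·C(12,2-j)·2^(2-j) for j from 0 to 2.
= 264 + (-240) + 45 = 69.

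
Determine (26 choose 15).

7726160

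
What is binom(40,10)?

847660528

C(40,10) = (40·39·38·37·36·35·34·33·32·31) / 10! = 3075990524006400 / 3628800 = 847660528.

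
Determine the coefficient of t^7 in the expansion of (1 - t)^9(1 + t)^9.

0

Coefficient of t^7 = Σ_{j} C(9,j)·(-1)^j·C(9,7-j)·1^(7-j) for j from 0 to 7.
= 36 + (-756) + 4536 + (-10584) + 10584 + (-4536) + 756 + (-36) = 0.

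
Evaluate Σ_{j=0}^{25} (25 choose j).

The entries of row 25 sum to 2^25 = 33554432.

33554432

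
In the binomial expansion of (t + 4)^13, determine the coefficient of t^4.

187432960

The general term is C(13,j)·(t)^j·(4)^(13-j); the t^4 term has j = 4.
C(13,4) = 715.
Coefficient = C(13,4) · 4^9 = 715 · 262144 = 187432960.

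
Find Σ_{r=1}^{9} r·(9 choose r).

2304

Since r·C(9,r) = 9·C(8,r−1), the sum is 9·2^8 = 9·256 = 2304.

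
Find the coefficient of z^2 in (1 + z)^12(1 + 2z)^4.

186

Coefficient of z^2 = Σ_{j} C(12,j)·1^j·C(4,2-j)·2^(2-j) for j from 0 to 2.
= 24 + 96 + 66 = 186.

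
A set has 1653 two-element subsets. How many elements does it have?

n(n−1)/2 = 1653 ⇒ n(n−1) = 3306. Since 58·57 = 3306, n = 58.

58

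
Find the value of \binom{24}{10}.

1961256

C(24,10) = (24·23·22·21·20·19·18·17·16·15) / 10! = 7117005772800 / 3628800 = 1961256.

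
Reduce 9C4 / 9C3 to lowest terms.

C(n,k+1)/C(n,k) = (n−k)/(k+1) = (9−3)/(3+1) = 6/4 = 3/2.

3/2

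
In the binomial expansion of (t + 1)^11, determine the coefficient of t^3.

165

The general term is C(11,j)·(t)^j·(1)^(11-j); the t^3 term has j = 3.
C(11,3) = 165.
Coefficient = C(11,3) = 165.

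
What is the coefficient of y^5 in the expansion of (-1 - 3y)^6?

1458

The general term is C(6,j)·(-1)^j·(-3y)^(6-j); the y^5 term has j = 1.
C(6,1) = 6.
Coefficient = C(6,1) · (-1)^1 · (-3)^5 = 6 · (-1) · (-243) = 1458.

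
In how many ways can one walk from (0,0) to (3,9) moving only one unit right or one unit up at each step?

Each path is a sequence of 12 steps with 3 rights: C(12,3) = 220.

220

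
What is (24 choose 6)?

C(24,6) = (24·23·22·21·20·19) / 6! = 96909120 / 720 = 134596.

134596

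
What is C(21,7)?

116280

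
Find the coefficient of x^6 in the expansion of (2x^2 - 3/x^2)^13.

General term: C(13,j)·(2x^2)^j·(-3/x^2)^(13-j), with x-exponent 2j − 2(13−j) = 4j − 26.
Set 4j − 26 = 6: j = 8.
C(13,8) = 1287; 2^8 = 256; (-3)^5 = -243.
Coefficient = 1287 · 256 · (-243) = -80061696.

-80061696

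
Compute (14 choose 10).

1001

C(14,10) = C(14,4) by symmetry.
C(14,4) = (14·13·12·11) / 4! = 24024 / 24 = 1001.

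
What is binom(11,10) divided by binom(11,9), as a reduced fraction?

C(n,k+1)/C(n,k) = (n−k)/(k+1) = (11−9)/(9+1) = 2/10 = 1/5.

1/5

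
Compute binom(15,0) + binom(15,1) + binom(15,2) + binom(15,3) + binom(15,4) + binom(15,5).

1 + 15 + 105 + 455 + 1365 + 3003 = 4944.

4944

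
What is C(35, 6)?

1623160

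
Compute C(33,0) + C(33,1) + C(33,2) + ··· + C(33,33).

The entries of row 33 sum to 2^33 = 8589934592.

8589934592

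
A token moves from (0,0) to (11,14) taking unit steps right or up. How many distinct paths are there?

Each path is a sequence of 25 steps with 11 rights: C(25,11) = 4457400.

4457400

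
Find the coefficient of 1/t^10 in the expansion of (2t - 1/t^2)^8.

General term: C(8,j)·(2t)^j·(-1/t^2)^(8-j), with t-exponent 1j − 2(8−j) = 3j − 16.
Set 3j − 16 = -10: j = 2.
C(8,2) = 28; 2^2 = 4; (-1)^6 = 1.
Coefficient = 28 · 4 · 1 = 112.

112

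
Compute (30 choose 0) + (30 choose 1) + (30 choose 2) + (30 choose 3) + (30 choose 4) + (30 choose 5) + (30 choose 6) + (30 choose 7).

2804012

1 + 30 + 435 + 4060 + 27405 + 142506 + 593775 + 2035800 = 2804012.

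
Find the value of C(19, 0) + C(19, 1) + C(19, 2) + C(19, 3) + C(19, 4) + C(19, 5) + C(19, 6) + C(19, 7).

94184

1 + 19 + 171 + 969 + 3876 + 11628 + 27132 + 50388 = 94184.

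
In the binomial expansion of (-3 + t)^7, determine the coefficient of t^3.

The general term is C(7,j)·(-3)^j·(t)^(7-j); the t^3 term has j = 4.
C(7,4) = 35.
Coefficient = C(7,4) · (-3)^4 = 35 · 81 = 2835.

2835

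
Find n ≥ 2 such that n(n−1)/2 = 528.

33

n(n−1)/2 = 528 ⇒ n(n−1) = 1056. Since 33·32 = 1056, n = 33.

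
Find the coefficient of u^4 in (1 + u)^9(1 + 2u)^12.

35406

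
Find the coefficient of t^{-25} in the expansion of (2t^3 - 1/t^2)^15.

30

General term: C(15,j)·(2t^3)^j·(-1/t^2)^(15-j), with t-exponent 3j − 2(15−j) = 5j − 30.
Set 5j − 30 = -25: j = 1.
C(15,1) = 15; 2^1 = 2; (-1)^14 = 1.
Coefficient = 15 · 2 · 1 = 30.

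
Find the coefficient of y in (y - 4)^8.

-131072

The general term is C(8,j)·(y)^j·(-4)^(8-j); the y^1 term has j = 1.
C(8,1) = 8.
Coefficient = C(8,1) · (-4)^7 = 8 · (-16384) = -131072.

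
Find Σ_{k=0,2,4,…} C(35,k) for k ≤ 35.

Even-k terms of row 35 sum to 2^34 = 17179869184.

17179869184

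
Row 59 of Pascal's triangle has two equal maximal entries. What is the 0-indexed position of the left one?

For odd n = 59, C(59,i) peaks at i = (n−1)/2 and (n+1)/2; the lesser is 29.

29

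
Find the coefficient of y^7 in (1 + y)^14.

3432

The general term is C(14,j)·(1)^j·(y)^(14-j); the y^7 term has j = 7.
C(14,7) = 3432.
Coefficient = C(14,7) = 3432.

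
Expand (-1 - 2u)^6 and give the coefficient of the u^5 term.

192

The general term is C(6,j)·(-1)^j·(-2u)^(6-j); the u^5 term has j = 1.
C(6,1) = 6.
Coefficient = C(6,1) · (-1)^1 · (-2)^5 = 6 · (-1) · (-32) = 192.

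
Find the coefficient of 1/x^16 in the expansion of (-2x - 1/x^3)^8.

112

General term: C(8,j)·(-2x)^j·(-1/x^3)^(8-j), with x-exponent 1j − 3(8−j) = 4j − 24.
Set 4j − 24 = -16: j = 2.
C(8,2) = 28; (-2)^2 = 4; (-1)^6 = 1.
Coefficient = 28 · 4 · 1 = 112.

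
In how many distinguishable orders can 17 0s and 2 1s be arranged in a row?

Choose positions for the 0s: C(19,17) = 171.

171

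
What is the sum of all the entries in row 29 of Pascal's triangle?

536870912

The entries of row 29 sum to 2^29 = 536870912.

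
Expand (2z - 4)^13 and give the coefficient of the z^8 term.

The general term is C(13,j)·(2z)^j·(-4)^(13-j); the z^8 term has j = 8.
C(13,8) = 1287.
Coefficient = C(13,8) · 2^8 · (-4)^5 = 1287 · 256 · (-1024) = -337379328.

-337379328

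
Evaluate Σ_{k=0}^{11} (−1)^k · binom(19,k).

The partial alternating sum Σ_{k=0}^{11} (−1)^k C(19,k) = (−1)^11 C(18,11) = -31824.

-31824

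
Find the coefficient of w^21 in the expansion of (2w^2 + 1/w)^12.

General term: C(12,j)·(2w^2)^j·(1/w)^(12-j), with w-exponent 2j − 1(12−j) = 3j − 12.
Set 3j − 12 = 21: j = 11.
C(12,11) = 12; 2^11 = 2048; 1^1 = 1.
Coefficient = 12 · 2048 · 1 = 24576.

24576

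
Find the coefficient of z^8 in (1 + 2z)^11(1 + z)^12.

Coefficient of z^8 = Σ_{j} C(11,j)·2^j·C(12,8-j)·1^(8-j) for j from 0 to 8.
= 495 + 17424 + 203280 + 1045440 + 2613600 + 3252480 + 1951488 + 506880 + 42240 = 9633327.

9633327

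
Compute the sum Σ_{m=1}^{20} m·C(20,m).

10485760

Differentiating (1+x)^20 and setting x=1: Σ m·C(20,m) = 20·2^19 = 10485760.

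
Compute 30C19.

54627300

C(30,19) = C(30,11) by symmetry.
C(30,11) = (30·29·28·27·26·25·24·23·22·21·20) / 11! = 2180547008640000 / 39916800 = 54627300.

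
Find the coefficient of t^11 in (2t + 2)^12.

49152

The general term is C(12,j)·(2t)^j·(2)^(12-j); the t^11 term has j = 11.
C(12,11) = 12.
Coefficient = C(12,11) · 2^11 · 2^1 = 12 · 2048 · 2 = 49152.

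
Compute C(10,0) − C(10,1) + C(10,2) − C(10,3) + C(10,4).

The partial alternating sum Σ_{k=0}^{4} (−1)^k C(10,k) = (−1)^4 C(9,4) = 126.

126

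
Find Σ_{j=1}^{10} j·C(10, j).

Differentiating (1+x)^10 and setting x=1: Σ j·C(10,j) = 10·2^9 = 5120.

5120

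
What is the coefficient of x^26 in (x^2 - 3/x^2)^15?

General term: C(15,j)·(x^2)^j·(-3/x^2)^(15-j), with x-exponent 2j − 2(15−j) = 4j − 30.
Set 4j − 30 = 26: j = 14.
C(15,14) = 15; 1^14 = 1; (-3)^1 = -3.
Coefficient = 15 · 1 · (-3) = -45.

-45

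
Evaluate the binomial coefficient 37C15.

9364199760

C(37,15) = (37·36·35·34·33·32·31·30·29·28·27·26·25·24·23) / 15! = 12245324002983751680000 / 1307674368000 = 9364199760.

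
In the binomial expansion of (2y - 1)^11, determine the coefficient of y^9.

28160

The general term is C(11,j)·(2y)^j·(-1)^(11-j); the y^9 term has j = 9.
C(11,9) = 55.
Coefficient = C(11,9) · 2^9 = 55 · 512 = 28160.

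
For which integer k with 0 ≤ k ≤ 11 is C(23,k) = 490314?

8

C(23,k) increases on 0 ≤ k ≤ 11. C(23,7) = 245157 and C(23,8) = 490314, so k = 8.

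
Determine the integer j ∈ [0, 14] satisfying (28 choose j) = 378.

C(28,j) increases on 0 ≤ j ≤ 14. C(28,1) = 28 and C(28,2) = 378, so j = 2.

2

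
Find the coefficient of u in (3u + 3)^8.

The general term is C(8,j)·(3u)^j·(3)^(8-j); the u^1 term has j = 1.
C(8,1) = 8.
Coefficient = C(8,1) · 3^1 · 3^7 = 8 · 3 · 2187 = 52488.

52488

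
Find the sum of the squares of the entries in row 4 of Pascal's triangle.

70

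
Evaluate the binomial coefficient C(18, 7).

31824

C(18,7) = (18·17·16·15·14·13·12) / 7! = 160392960 / 5040 = 31824.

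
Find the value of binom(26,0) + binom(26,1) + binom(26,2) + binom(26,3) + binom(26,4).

17902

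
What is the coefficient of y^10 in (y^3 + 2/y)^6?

60

General term: C(6,j)·(y^3)^j·(2/y)^(6-j), with y-exponent 3j − 1(6−j) = 4j − 6.
Set 4j − 6 = 10: j = 4.
C(6,4) = 15; 1^4 = 1; 2^2 = 4.
Coefficient = 15 · 1 · 4 = 60.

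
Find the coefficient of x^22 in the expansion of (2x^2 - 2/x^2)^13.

-106496

General term: C(13,j)·(2x^2)^j·(-2/x^2)^(13-j), with x-exponent 2j − 2(13−j) = 4j − 26.
Set 4j − 26 = 22: j = 12.
C(13,12) = 13; 2^12 = 4096; (-2)^1 = -2.
Coefficient = 13 · 4096 · (-2) = -106496.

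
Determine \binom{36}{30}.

1947792

C(36,30) = C(36,6) by symmetry.
C(36,6) = (36·35·34·33·32·31) / 6! = 1402410240 / 720 = 1947792.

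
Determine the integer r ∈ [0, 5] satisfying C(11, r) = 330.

C(11,r) increases on 0 ≤ r ≤ 5. C(11,3) = 165 and C(11,4) = 330, so r = 4.

4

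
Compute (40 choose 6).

3838380

C(40,6) = (40·39·38·37·36·35) / 6! = 2763633600 / 720 = 3838380.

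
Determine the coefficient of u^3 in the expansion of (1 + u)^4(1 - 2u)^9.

-200

Coefficient of u^3 = Σ_{j} C(4,j)·1^j·C(9,3-j)·(-2)^(3-j) for j from 0 to 3.
= (-672) + 576 + (-108) + 4 = -200.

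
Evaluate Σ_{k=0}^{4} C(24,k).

1 + 24 + 276 + 2024 + 10626 = 12951.

12951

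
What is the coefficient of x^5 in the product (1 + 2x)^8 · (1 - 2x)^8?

Coefficient of x^5 = Σ_{j} C(8,j)·2^j·C(8,5-j)·(-2)^(5-j) for j from 0 to 5.
= (-1792) + 17920 + (-50176) + 50176 + (-17920) + 1792 = 0.

0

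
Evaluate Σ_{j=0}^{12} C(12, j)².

2704156

Σ C(12,j)² is the coefficient of x^12 in (1+x)^12(1+x)^12 = (1+x)^24, i.e. C(24,12) = 2704156.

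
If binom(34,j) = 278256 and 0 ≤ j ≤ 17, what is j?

5

C(34,j) increases on 0 ≤ j ≤ 17. C(34,4) = 46376 and C(34,5) = 278256, so j = 5.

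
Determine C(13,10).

286

C(13,10) = C(13,3) by symmetry.
C(13,3) = (13·12·11) / 3! = 1716 / 6 = 286.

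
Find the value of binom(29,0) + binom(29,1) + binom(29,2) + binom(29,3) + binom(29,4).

1 + 29 + 406 + 3654 + 23751 = 27841.

27841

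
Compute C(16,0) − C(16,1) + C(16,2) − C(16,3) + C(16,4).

The partial alternating sum Σ_{k=0}^{4} (−1)^k C(16,k) = (−1)^4 C(15,4) = 1365.

1365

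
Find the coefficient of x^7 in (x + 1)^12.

792

The general term is C(12,j)·(x)^j·(1)^(12-j); the x^7 term has j = 7.
C(12,7) = 792.
Coefficient = C(12,7) = 792.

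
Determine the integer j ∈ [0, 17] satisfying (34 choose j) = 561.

C(34,j) increases on 0 ≤ j ≤ 17. C(34,1) = 34 and C(34,2) = 561, so j = 2.

2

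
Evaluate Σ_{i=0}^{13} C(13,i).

8192

Setting x = 1 in (1+x)^13 gives Σ C(13,i) = 2^13 = 8192.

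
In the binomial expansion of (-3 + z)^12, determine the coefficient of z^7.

The general term is C(12,j)·(-3)^j·(z)^(12-j); the z^7 term has j = 5.
C(12,5) = 792.
Coefficient = C(12,5) · (-3)^5 = 792 · (-243) = -192456.

-192456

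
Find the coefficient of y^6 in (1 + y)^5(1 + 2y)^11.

Coefficient of y^6 = Σ_{j} C(5,j)·1^j·C(11,6-j)·2^(6-j) for j from 0 to 5.
= 29568 + 73920 + 52800 + 13200 + 1100 + 22 = 170610.

170610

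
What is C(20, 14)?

38760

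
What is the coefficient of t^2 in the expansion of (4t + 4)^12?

The general term is C(12,j)·(4t)^j·(4)^(12-j); the t^2 term has j = 2.
C(12,2) = 66.
Coefficient = C(12,2) · 4^2 · 4^10 = 66 · 16 · 1048576 = 1107296256.

1107296256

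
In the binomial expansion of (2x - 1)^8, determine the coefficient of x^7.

-1024

The general term is C(8,j)·(2x)^j·(-1)^(8-j); the x^7 term has j = 7.
C(8,7) = 8.
Coefficient = C(8,7) · 2^7 · (-1)^1 = 8 · 128 · (-1) = -1024.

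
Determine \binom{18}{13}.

8568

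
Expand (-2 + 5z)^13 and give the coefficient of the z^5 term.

The general term is C(13,j)·(-2)^j·(5z)^(13-j); the z^5 term has j = 8.
C(13,8) = 1287.
Coefficient = C(13,8) · (-2)^8 · 5^5 = 1287 · 256 · 3125 = 1029600000.

1029600000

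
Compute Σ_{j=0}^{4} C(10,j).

1 + 10 + 45 + 120 + 210 = 386.

386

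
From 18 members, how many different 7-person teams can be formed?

31824

This is C(18,7) = 31824.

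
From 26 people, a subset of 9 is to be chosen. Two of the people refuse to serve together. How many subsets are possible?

All 9-subsets: C(26,9) = 3124550. Those containing both fixed elements: C(24,7) = 346104.
3124550 − 346104 = 2778446.

2778446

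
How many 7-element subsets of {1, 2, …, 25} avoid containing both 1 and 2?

447051

All 7-subsets: C(25,7) = 480700. Those containing both fixed elements: C(23,5) = 33649.
480700 − 33649 = 447051.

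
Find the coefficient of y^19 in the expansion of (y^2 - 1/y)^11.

General term: C(11,j)·(y^2)^j·(-1/y)^(11-j), with y-exponent 2j − 1(11−j) = 3j − 11.
Set 3j − 11 = 19: j = 10.
C(11,10) = 11; 1^10 = 1; (-1)^1 = -1.
Coefficient = 11 · 1 · (-1) = -11.

-11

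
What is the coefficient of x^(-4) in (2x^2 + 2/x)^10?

General term: C(10,j)·(2x^2)^j·(2/x)^(10-j), with x-exponent 2j − 1(10−j) = 3j − 10.
Set 3j − 10 = -4: j = 2.
C(10,2) = 45; 2^2 = 4; 2^8 = 256.
Coefficient = 45 · 4 · 256 = 46080.

46080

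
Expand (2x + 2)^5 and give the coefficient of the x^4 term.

The general term is C(5,j)·(2x)^j·(2)^(5-j); the x^4 term has j = 4.
C(5,4) = 5.
Coefficient = C(5,4) · 2^4 · 2^1 = 5 · 16 · 2 = 160.

160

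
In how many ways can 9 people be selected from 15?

This is C(15,9) = 5005.

5005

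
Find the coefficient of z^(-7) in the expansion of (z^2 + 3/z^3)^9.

30618

General term: C(9,j)·(z^2)^j·(3/z^3)^(9-j), with z-exponent 2j − 3(9−j) = 5j − 27.
Set 5j − 27 = -7: j = 4.
C(9,4) = 126; 1^4 = 1; 3^5 = 243.
Coefficient = 126 · 1 · 243 = 30618.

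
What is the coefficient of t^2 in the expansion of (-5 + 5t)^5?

-31250

The general term is C(5,j)·(-5)^j·(5t)^(5-j); the t^2 term has j = 3.
C(5,3) = 10.
Coefficient = C(5,3) · (-5)^3 · 5^2 = 10 · (-125) · 25 = -31250.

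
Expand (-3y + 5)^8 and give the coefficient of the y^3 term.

The general term is C(8,j)·(-3y)^j·(5)^(8-j); the y^3 term has j = 3.
C(8,3) = 56.
Coefficient = C(8,3) · (-3)^3 · 5^5 = 56 · (-27) · 3125 = -4725000.

-4725000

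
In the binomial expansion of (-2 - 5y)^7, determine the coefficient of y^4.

-175000

The general term is C(7,j)·(-2)^j·(-5y)^(7-j); the y^4 term has j = 3.
C(7,3) = 35.
Coefficient = C(7,3) · (-2)^3 · (-5)^4 = 35 · (-8) · 625 = -175000.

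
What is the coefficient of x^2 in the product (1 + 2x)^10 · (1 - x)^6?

Coefficient of x^2 = Σ_{j} C(10,j)·2^j·C(6,2-j)·(-1)^(2-j) for j from 0 to 2.
= 15 + (-120) + 180 = 75.

75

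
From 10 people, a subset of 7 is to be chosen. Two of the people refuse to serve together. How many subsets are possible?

64

All 7-subsets: C(10,7) = 120. Those containing both fixed elements: C(8,5) = 56.
120 − 56 = 64.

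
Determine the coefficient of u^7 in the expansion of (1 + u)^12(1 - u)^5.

Coefficient of u^7 = Σ_{j} C(12,j)·1^j·C(5,7-j)·(-1)^(7-j) for j from 2 to 7.
= (-66) + 1100 + (-4950) + 7920 + (-4620) + 792 = 176.

176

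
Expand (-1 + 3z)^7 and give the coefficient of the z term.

The general term is C(7,j)·(-1)^j·(3z)^(7-j); the z^1 term has j = 6.
C(7,6) = 7.
Coefficient = C(7,6) · 3^1 = 7 · 3 = 21.

21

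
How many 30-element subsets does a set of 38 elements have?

48903492

C(38,30) = C(38,8) by symmetry.
C(38,8) = (38·37·36·35·34·33·32·31) / 8! = 1971788797440 / 40320 = 48903492.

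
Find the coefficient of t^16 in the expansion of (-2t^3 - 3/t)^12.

24634368

General term: C(12,j)·(-2t^3)^j·(-3/t)^(12-j), with t-exponent 3j − 1(12−j) = 4j − 12.
Set 4j − 12 = 16: j = 7.
C(12,7) = 792; (-2)^7 = -128; (-3)^5 = -243.
Coefficient = 792 · (-128) · (-243) = 24634368.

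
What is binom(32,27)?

201376

C(32,27) = C(32,5) by symmetry.
C(32,5) = (32·31·30·29·28) / 5! = 24165120 / 120 = 201376.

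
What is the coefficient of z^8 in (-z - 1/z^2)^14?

General term: C(14,j)·(-z)^j·(-1/z^2)^(14-j), with z-exponent 1j − 2(14−j) = 3j − 28.
Set 3j − 28 = 8: j = 12.
C(14,12) = 91; (-1)^12 = 1; (-1)^2 = 1.
Coefficient = 91 · 1 · 1 = 91.

91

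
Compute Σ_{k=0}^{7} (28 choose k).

1683218

1 + 28 + 378 + 3276 + 20475 + 98280 + 376740 + 1184040 = 1683218.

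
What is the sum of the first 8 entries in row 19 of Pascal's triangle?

94184

1 + 19 + 171 + 969 + 3876 + 11628 + 27132 + 50388 = 94184.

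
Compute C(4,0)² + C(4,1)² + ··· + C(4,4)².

70

By Vandermonde's identity, Σ C(4,j)² = C(8,4) = 70.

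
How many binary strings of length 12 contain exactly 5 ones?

792

Choose the 5 positions: C(12,5) = 792.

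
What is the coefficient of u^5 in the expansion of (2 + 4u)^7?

The general term is C(7,j)·(2)^j·(4u)^(7-j); the u^5 term has j = 2.
C(7,2) = 21.
Coefficient = C(7,2) · 2^2 · 4^5 = 21 · 4 · 1024 = 86016.

86016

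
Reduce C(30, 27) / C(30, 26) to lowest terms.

4/27

C(n,k+1)/C(n,k) = (n−k)/(k+1) = (30−26)/(26+1) = 4/27.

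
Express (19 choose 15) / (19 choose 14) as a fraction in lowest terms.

1/3

C(n,k+1)/C(n,k) = (n−k)/(k+1) = (19−14)/(14+1) = 5/15 = 1/3.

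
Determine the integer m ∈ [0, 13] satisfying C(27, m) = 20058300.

C(27,m) increases on 0 ≤ m ≤ 13. C(27,12) = 17383860 and C(27,13) = 20058300, so m = 13.

13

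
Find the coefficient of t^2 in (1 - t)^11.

55

The general term is C(11,j)·(1)^j·(-t)^(11-j); the t^2 term has j = 9.
C(11,9) = 55.
Coefficient = C(11,9) = 55.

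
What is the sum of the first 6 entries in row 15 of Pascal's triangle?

4944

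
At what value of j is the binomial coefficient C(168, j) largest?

84

C(168,j) is maximized at j = 168/2 = 84.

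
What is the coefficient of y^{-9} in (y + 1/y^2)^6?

6

General term: C(6,j)·(y)^j·(1/y^2)^(6-j), with y-exponent 1j − 2(6−j) = 3j − 12.
Set 3j − 12 = -9: j = 1.
C(6,1) = 6; 1^1 = 1; 1^5 = 1.
Coefficient = 6 · 1 · 1 = 6.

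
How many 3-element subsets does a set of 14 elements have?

364

C(14,3) = (14·13·12) / 3! = 2184 / 6 = 364.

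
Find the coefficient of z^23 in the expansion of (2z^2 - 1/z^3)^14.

General term: C(14,j)·(2z^2)^j·(-1/z^3)^(14-j), with z-exponent 2j − 3(14−j) = 5j − 42.
Set 5j − 42 = 23: j = 13.
C(14,13) = 14; 2^13 = 8192; (-1)^1 = -1.
Coefficient = 14 · 8192 · (-1) = -114688.

-114688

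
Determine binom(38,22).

22239974430

C(38,22) = C(38,16) by symmetry.
C(38,16) = (38·37·36·35·34·33·32·31·30·29·28·27·26·25·24·23) / 16! = 465322312113382563840000 / 20922789888000 = 22239974430.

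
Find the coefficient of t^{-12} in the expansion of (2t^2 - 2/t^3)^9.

43008

General term: C(9,j)·(2t^2)^j·(-2/t^3)^(9-j), with t-exponent 2j − 3(9−j) = 5j − 27.
Set 5j − 27 = -12: j = 3.
C(9,3) = 84; 2^3 = 8; (-2)^6 = 64.
Coefficient = 84 · 8 · 64 = 43008.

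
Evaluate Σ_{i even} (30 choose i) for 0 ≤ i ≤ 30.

Half of (1+1)^30 + (1−1)^30 gives the even-index sum: 2^29 = 536870912.

536870912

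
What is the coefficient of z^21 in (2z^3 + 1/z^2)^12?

112640

General term: C(12,j)·(2z^3)^j·(1/z^2)^(12-j), with z-exponent 3j − 2(12−j) = 5j − 24.
Set 5j − 24 = 21: j = 9.
C(12,9) = 220; 2^9 = 512; 1^3 = 1.
Coefficient = 220 · 512 · 1 = 112640.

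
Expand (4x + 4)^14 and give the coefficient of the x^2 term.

The general term is C(14,j)·(4x)^j·(4)^(14-j); the x^2 term has j = 2.
C(14,2) = 91.
Coefficient = C(14,2) · 4^2 · 4^12 = 91 · 16 · 16777216 = 24427626496.

24427626496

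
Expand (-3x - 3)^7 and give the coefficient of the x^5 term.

The general term is C(7,j)·(-3x)^j·(-3)^(7-j); the x^5 term has j = 5.
C(7,5) = 21.
Coefficient = C(7,5) · (-3)^5 · (-3)^2 = 21 · (-243) · 9 = -45927.

-45927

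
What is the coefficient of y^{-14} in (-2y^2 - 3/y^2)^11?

-4330260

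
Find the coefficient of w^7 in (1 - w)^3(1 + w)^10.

Coefficient of w^7 = Σ_{j} C(3,j)·(-1)^j·C(10,7-j)·1^(7-j) for j from 0 to 3.
= 120 + (-630) + 756 + (-210) = 36.

36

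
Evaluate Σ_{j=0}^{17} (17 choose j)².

By Vandermonde's identity, Σ C(17,j)² = C(34,17) = 2333606220.

2333606220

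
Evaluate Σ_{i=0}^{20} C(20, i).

Setting x = 1 in (1+x)^20 gives Σ C(20,i) = 2^20 = 1048576.

1048576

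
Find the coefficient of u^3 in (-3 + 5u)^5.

The general term is C(5,j)·(-3)^j·(5u)^(5-j); the u^3 term has j = 2.
C(5,2) = 10.
Coefficient = C(5,2) · (-3)^2 · 5^3 = 10 · 9 · 125 = 11250.

11250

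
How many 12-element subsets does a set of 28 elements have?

C(28,12) = (28·27·26·25·24·23·22·21·20·19·18·17) / 12! = 14572069319808000 / 479001600 = 30421755.

30421755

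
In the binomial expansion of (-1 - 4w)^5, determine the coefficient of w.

The general term is C(5,j)·(-1)^j·(-4w)^(5-j); the w^1 term has j = 4.
C(5,4) = 5.
Coefficient = C(5,4) · (-4)^1 = 5 · (-4) = -20.

-20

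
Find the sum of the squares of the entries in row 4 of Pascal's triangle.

Σ C(4,r)² is the coefficient of x^4 in (1+x)^4(1+x)^4 = (1+x)^8, i.e. C(8,4) = 70.

70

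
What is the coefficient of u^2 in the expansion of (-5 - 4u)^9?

-45000000

The general term is C(9,j)·(-5)^j·(-4u)^(9-j); the u^2 term has j = 7.
C(9,7) = 36.
Coefficient = C(9,7) · (-5)^7 · (-4)^2 = 36 · (-78125) · 16 = -45000000.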